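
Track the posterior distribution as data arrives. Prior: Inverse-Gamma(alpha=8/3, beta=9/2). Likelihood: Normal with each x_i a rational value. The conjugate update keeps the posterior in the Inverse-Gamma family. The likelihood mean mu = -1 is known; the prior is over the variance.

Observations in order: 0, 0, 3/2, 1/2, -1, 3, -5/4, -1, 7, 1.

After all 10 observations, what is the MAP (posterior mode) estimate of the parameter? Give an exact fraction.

obs 1: x=0 → posterior Inverse-Gamma(19/6, 5)
obs 2: x=0 → posterior Inverse-Gamma(11/3, 11/2)
obs 3: x=3/2 → posterior Inverse-Gamma(25/6, 69/8)
obs 4: x=1/2 → posterior Inverse-Gamma(14/3, 39/4)
obs 5: x=-1 → posterior Inverse-Gamma(31/6, 39/4)
obs 6: x=3 → posterior Inverse-Gamma(17/3, 71/4)
obs 7: x=-5/4 → posterior Inverse-Gamma(37/6, 569/32)
obs 8: x=-1 → posterior Inverse-Gamma(20/3, 569/32)
obs 9: x=7 → posterior Inverse-Gamma(43/6, 1593/32)
obs 10: x=1 → posterior Inverse-Gamma(23/3, 1657/32)

4971/832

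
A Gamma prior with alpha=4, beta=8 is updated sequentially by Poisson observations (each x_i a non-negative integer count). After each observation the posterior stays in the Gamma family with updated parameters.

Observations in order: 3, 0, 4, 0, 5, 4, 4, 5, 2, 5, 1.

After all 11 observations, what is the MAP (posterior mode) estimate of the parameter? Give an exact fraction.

obs 1: x=3 → posterior Gamma(7, 9)
obs 2: x=0 → posterior Gamma(7, 10)
obs 3: x=4 → posterior Gamma(11, 11)
obs 4: x=0 → posterior Gamma(11, 12)
obs 5: x=5 → posterior Gamma(16, 13)
obs 6: x=4 → posterior Gamma(20, 14)
obs 7: x=4 → posterior Gamma(24, 15)
obs 8: x=5 → posterior Gamma(29, 16)
obs 9: x=2 → posterior Gamma(31, 17)
obs 10: x=5 → posterior Gamma(36, 18)
obs 11: x=1 → posterior Gamma(37, 19)

36/19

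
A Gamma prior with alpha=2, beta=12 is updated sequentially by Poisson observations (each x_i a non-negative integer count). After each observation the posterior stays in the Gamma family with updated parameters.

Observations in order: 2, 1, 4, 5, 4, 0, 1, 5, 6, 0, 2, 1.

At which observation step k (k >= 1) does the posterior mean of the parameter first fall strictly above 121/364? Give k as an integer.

obs 1: x=2 → posterior Gamma(4, 13)
obs 2: x=1 → posterior Gamma(5, 14)
obs 3: x=4 → posterior Gamma(9, 15)
obs 4: x=5 → posterior Gamma(14, 16)
obs 5: x=4 → posterior Gamma(18, 17)
obs 6: x=0 → posterior Gamma(18, 18)
obs 7: x=1 → posterior Gamma(19, 19)
obs 8: x=5 → posterior Gamma(24, 20)
obs 9: x=6 → posterior Gamma(30, 21)
obs 10: x=0 → posterior Gamma(30, 22)
obs 11: x=2 → posterior Gamma(32, 23)
obs 12: x=1 → posterior Gamma(33, 24)

k = 2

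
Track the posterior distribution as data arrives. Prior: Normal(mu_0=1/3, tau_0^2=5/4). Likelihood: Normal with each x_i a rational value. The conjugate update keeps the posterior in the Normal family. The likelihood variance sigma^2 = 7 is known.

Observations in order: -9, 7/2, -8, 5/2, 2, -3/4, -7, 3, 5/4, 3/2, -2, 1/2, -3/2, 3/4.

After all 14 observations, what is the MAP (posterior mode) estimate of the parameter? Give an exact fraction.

obs 1: x=-9 → posterior Normal(-107/99, 35/33)
obs 2: x=7/2 → posterior Normal(-109/228, 35/38)
obs 3: x=-8 → posterior Normal(-349/258, 35/43)
obs 4: x=5/2 → posterior Normal(-137/144, 35/48)
obs 5: x=2 → posterior Normal(-107/159, 35/53)
obs 6: x=-3/4 → posterior Normal(-473/696, 35/58)
obs 7: x=-7 → posterior Normal(-893/756, 5/9)
obs 8: x=3 → posterior Normal(-713/816, 35/68)
obs 9: x=5/4 → posterior Normal(-319/438, 35/73)
obs 10: x=3/2 → posterior Normal(-137/234, 35/78)
obs 11: x=-2 → posterior Normal(-167/249, 35/83)
obs 12: x=1/2 → posterior Normal(-29/48, 35/88)
obs 13: x=-3/2 → posterior Normal(-182/279, 35/93)
obs 14: x=3/4 → posterior Normal(-683/1176, 5/14)

-683/1176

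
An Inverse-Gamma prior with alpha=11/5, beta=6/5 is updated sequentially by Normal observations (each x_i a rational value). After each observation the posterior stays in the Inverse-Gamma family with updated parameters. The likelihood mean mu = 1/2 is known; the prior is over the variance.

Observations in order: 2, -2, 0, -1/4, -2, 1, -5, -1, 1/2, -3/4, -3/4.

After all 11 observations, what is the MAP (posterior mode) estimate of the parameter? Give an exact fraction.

4307/1392

obs 1: x=2 → posterior Inverse-Gamma(27/10, 93/40)
obs 2: x=-2 → posterior Inverse-Gamma(16/5, 109/20)
obs 3: x=0 → posterior Inverse-Gamma(37/10, 223/40)
obs 4: x=-1/4 → posterior Inverse-Gamma(21/5, 937/160)
obs 5: x=-2 → posterior Inverse-Gamma(47/10, 1437/160)
obs 6: x=1 → posterior Inverse-Gamma(26/5, 1457/160)
obs 7: x=-5 → posterior Inverse-Gamma(57/10, 3877/160)
obs 8: x=-1 → posterior Inverse-Gamma(31/5, 4057/160)
obs 9: x=1/2 → posterior Inverse-Gamma(67/10, 4057/160)
obs 10: x=-3/4 → posterior Inverse-Gamma(36/5, 2091/80)
obs 11: x=-3/4 → posterior Inverse-Gamma(77/10, 4307/160)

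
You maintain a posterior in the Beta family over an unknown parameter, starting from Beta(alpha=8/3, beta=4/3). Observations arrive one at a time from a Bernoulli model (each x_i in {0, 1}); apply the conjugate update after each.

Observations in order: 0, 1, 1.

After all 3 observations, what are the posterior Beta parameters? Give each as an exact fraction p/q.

alpha=14/3, beta=7/3

obs 1: x=0 → posterior Beta(8/3, 7/3)
obs 2: x=1 → posterior Beta(11/3, 7/3)
obs 3: x=1 → posterior Beta(14/3, 7/3)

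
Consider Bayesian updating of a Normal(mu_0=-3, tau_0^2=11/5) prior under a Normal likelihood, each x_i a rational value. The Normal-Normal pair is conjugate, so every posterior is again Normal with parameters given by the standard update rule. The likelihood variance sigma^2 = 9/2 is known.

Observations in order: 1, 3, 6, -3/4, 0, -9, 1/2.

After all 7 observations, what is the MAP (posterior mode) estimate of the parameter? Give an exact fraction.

obs 1: x=1 → posterior Normal(-113/67, 99/67)
obs 2: x=3 → posterior Normal(-47/89, 99/89)
obs 3: x=6 → posterior Normal(85/111, 33/37)
obs 4: x=-3/4 → posterior Normal(137/266, 99/133)
obs 5: x=0 → posterior Normal(137/310, 99/155)
obs 6: x=-9 → posterior Normal(-259/354, 33/59)
obs 7: x=1/2 → posterior Normal(-237/398, 99/199)

-237/398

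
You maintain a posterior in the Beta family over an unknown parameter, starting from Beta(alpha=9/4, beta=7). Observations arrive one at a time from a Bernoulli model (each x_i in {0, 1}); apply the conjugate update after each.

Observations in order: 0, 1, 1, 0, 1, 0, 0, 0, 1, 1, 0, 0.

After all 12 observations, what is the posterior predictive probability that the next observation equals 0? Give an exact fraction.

obs 1: x=0 → posterior Beta(9/4, 8)
obs 2: x=1 → posterior Beta(13/4, 8)
obs 3: x=1 → posterior Beta(17/4, 8)
obs 4: x=0 → posterior Beta(17/4, 9)
obs 5: x=1 → posterior Beta(21/4, 9)
obs 6: x=0 → posterior Beta(21/4, 10)
obs 7: x=0 → posterior Beta(21/4, 11)
obs 8: x=0 → posterior Beta(21/4, 12)
obs 9: x=1 → posterior Beta(25/4, 12)
obs 10: x=1 → posterior Beta(29/4, 12)
obs 11: x=0 → posterior Beta(29/4, 13)
obs 12: x=0 → posterior Beta(29/4, 14)

56/85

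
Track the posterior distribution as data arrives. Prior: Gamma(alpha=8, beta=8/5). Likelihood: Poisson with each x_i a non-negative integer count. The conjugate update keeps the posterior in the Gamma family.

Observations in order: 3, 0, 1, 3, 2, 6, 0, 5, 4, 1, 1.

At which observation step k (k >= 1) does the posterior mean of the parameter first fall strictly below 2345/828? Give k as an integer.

k = 3

obs 1: x=3 → posterior Gamma(11, 13/5)
obs 2: x=0 → posterior Gamma(11, 18/5)
obs 3: x=1 → posterior Gamma(12, 23/5)
obs 4: x=3 → posterior Gamma(15, 28/5)
obs 5: x=2 → posterior Gamma(17, 33/5)
obs 6: x=6 → posterior Gamma(23, 38/5)
obs 7: x=0 → posterior Gamma(23, 43/5)
obs 8: x=5 → posterior Gamma(28, 48/5)
obs 9: x=4 → posterior Gamma(32, 53/5)
obs 10: x=1 → posterior Gamma(33, 58/5)
obs 11: x=1 → posterior Gamma(34, 63/5)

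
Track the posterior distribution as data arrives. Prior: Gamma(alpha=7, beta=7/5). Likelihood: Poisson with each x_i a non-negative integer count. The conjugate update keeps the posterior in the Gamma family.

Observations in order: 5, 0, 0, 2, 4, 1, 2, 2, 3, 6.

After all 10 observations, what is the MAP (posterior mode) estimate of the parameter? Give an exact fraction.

obs 1: x=5 → posterior Gamma(12, 12/5)
obs 2: x=0 → posterior Gamma(12, 17/5)
obs 3: x=0 → posterior Gamma(12, 22/5)
obs 4: x=2 → posterior Gamma(14, 27/5)
obs 5: x=4 → posterior Gamma(18, 32/5)
obs 6: x=1 → posterior Gamma(19, 37/5)
obs 7: x=2 → posterior Gamma(21, 42/5)
obs 8: x=2 → posterior Gamma(23, 47/5)
obs 9: x=3 → posterior Gamma(26, 52/5)
obs 10: x=6 → posterior Gamma(32, 57/5)

155/57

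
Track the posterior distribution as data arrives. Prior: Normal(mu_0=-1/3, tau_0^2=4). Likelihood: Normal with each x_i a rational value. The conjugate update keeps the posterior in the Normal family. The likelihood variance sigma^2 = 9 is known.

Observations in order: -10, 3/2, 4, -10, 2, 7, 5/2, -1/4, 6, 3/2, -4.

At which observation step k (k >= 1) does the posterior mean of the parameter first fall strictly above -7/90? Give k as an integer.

obs 1: x=-10 → posterior Normal(-43/13, 36/13)
obs 2: x=3/2 → posterior Normal(-37/17, 36/17)
obs 3: x=4 → posterior Normal(-1, 12/7)
obs 4: x=-10 → posterior Normal(-61/25, 36/25)
obs 5: x=2 → posterior Normal(-53/29, 36/29)
obs 6: x=7 → posterior Normal(-25/33, 12/11)
obs 7: x=5/2 → posterior Normal(-15/37, 36/37)
obs 8: x=-1/4 → posterior Normal(-16/41, 36/41)
obs 9: x=6 → posterior Normal(8/45, 4/5)
obs 10: x=3/2 → posterior Normal(2/7, 36/49)
obs 11: x=-4 → posterior Normal(-2/53, 36/53)

k = 9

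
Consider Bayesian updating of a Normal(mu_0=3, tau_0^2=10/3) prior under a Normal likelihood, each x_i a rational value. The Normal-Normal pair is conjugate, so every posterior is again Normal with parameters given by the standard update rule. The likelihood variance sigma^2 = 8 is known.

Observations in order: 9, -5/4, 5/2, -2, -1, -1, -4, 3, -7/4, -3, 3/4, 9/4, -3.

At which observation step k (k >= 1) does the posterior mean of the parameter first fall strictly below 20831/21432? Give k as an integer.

obs 1: x=9 → posterior Normal(81/17, 40/17)
obs 2: x=-5/4 → posterior Normal(299/88, 20/11)
obs 3: x=5/2 → posterior Normal(349/108, 40/27)
obs 4: x=-2 → posterior Normal(309/128, 5/4)
obs 5: x=-1 → posterior Normal(289/148, 40/37)
obs 6: x=-1 → posterior Normal(269/168, 20/21)
obs 7: x=-4 → posterior Normal(189/188, 40/47)
obs 8: x=3 → posterior Normal(249/208, 10/13)
obs 9: x=-7/4 → posterior Normal(107/114, 40/57)
obs 10: x=-3 → posterior Normal(77/124, 20/31)
obs 11: x=3/4 → posterior Normal(169/268, 40/67)
obs 12: x=9/4 → posterior Normal(107/144, 5/9)
obs 13: x=-3 → posterior Normal(1/2, 40/77)

k = 9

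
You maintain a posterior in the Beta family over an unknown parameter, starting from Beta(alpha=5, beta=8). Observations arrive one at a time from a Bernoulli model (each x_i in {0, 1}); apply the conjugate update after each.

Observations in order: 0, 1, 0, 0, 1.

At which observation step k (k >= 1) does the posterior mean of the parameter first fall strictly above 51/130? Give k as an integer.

k = 2

obs 1: x=0 → posterior Beta(5, 9)
obs 2: x=1 → posterior Beta(6, 9)
obs 3: x=0 → posterior Beta(6, 10)
obs 4: x=0 → posterior Beta(6, 11)
obs 5: x=1 → posterior Beta(7, 11)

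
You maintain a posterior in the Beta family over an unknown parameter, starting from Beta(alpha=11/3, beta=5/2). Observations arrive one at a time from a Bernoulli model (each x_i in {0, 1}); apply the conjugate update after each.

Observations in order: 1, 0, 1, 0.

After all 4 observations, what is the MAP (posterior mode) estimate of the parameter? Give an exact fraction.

obs 1: x=1 → posterior Beta(14/3, 5/2)
obs 2: x=0 → posterior Beta(14/3, 7/2)
obs 3: x=1 → posterior Beta(17/3, 7/2)
obs 4: x=0 → posterior Beta(17/3, 9/2)

4/7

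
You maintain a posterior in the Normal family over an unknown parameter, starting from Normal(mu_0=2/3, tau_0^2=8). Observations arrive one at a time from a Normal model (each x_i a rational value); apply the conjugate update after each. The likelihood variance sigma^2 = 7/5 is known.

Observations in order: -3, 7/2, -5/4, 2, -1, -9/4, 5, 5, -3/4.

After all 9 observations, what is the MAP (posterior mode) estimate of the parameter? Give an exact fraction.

884/1101

obs 1: x=-3 → posterior Normal(-346/141, 56/47)
obs 2: x=7/2 → posterior Normal(74/261, 56/87)
obs 3: x=-5/4 → posterior Normal(-76/381, 56/127)
obs 4: x=2 → posterior Normal(164/501, 56/167)
obs 5: x=-1 → posterior Normal(44/621, 56/207)
obs 6: x=-9/4 → posterior Normal(-226/741, 56/247)
obs 7: x=5 → posterior Normal(374/861, 8/41)
obs 8: x=5 → posterior Normal(974/981, 56/327)
obs 9: x=-3/4 → posterior Normal(884/1101, 56/367)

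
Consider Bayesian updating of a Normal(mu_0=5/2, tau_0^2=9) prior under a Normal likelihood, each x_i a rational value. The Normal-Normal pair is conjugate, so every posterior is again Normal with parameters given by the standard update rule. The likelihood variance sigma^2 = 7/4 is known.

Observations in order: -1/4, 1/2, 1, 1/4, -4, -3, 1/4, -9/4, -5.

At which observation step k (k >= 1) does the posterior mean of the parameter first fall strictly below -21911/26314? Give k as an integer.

k = 8

obs 1: x=-1/4 → posterior Normal(17/86, 63/43)
obs 2: x=1/2 → posterior Normal(53/158, 63/79)
obs 3: x=1 → posterior Normal(25/46, 63/115)
obs 4: x=1/4 → posterior Normal(143/302, 63/151)
obs 5: x=-4 → posterior Normal(-145/374, 63/187)
obs 6: x=-3 → posterior Normal(-361/446, 63/223)
obs 7: x=1/4 → posterior Normal(-49/74, 9/37)
obs 8: x=-9/4 → posterior Normal(-101/118, 63/295)
obs 9: x=-5 → posterior Normal(-865/662, 63/331)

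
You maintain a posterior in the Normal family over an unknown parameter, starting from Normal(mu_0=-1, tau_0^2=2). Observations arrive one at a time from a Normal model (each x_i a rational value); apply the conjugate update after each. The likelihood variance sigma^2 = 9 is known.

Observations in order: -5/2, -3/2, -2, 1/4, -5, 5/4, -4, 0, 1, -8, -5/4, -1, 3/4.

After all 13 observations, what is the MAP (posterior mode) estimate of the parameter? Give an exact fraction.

obs 1: x=-5/2 → posterior Normal(-14/11, 18/11)
obs 2: x=-3/2 → posterior Normal(-17/13, 18/13)
obs 3: x=-2 → posterior Normal(-7/5, 6/5)
obs 4: x=1/4 → posterior Normal(-41/34, 18/17)
obs 5: x=-5 → posterior Normal(-61/38, 18/19)
obs 6: x=5/4 → posterior Normal(-4/3, 6/7)
obs 7: x=-4 → posterior Normal(-36/23, 18/23)
obs 8: x=0 → posterior Normal(-36/25, 18/25)
obs 9: x=1 → posterior Normal(-34/27, 2/3)
obs 10: x=-8 → posterior Normal(-50/29, 18/29)
obs 11: x=-5/4 → posterior Normal(-105/62, 18/31)
obs 12: x=-1 → posterior Normal(-109/66, 6/11)
obs 13: x=3/4 → posterior Normal(-53/35, 18/35)

-53/35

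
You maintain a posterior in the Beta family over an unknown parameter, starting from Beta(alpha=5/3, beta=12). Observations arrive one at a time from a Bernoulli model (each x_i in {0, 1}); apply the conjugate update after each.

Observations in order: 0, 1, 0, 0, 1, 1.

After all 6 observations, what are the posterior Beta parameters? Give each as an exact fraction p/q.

alpha=14/3, beta=15

obs 1: x=0 → posterior Beta(5/3, 13)
obs 2: x=1 → posterior Beta(8/3, 13)
obs 3: x=0 → posterior Beta(8/3, 14)
obs 4: x=0 → posterior Beta(8/3, 15)
obs 5: x=1 → posterior Beta(11/3, 15)
obs 6: x=1 → posterior Beta(14/3, 15)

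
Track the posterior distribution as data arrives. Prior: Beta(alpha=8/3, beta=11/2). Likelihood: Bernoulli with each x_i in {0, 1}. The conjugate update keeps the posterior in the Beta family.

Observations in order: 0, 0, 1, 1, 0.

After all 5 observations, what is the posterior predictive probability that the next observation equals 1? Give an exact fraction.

28/79

obs 1: x=0 → posterior Beta(8/3, 13/2)
obs 2: x=0 → posterior Beta(8/3, 15/2)
obs 3: x=1 → posterior Beta(11/3, 15/2)
obs 4: x=1 → posterior Beta(14/3, 15/2)
obs 5: x=0 → posterior Beta(14/3, 17/2)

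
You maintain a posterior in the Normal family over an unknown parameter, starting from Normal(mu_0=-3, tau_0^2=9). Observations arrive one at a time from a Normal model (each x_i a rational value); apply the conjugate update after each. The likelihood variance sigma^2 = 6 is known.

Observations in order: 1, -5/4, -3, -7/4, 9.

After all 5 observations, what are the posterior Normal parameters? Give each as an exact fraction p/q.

obs 1: x=1 → posterior Normal(-3/5, 18/5)
obs 2: x=-5/4 → posterior Normal(-27/32, 9/4)
obs 3: x=-3 → posterior Normal(-63/44, 18/11)
obs 4: x=-7/4 → posterior Normal(-3/2, 9/7)
obs 5: x=9 → posterior Normal(6/17, 18/17)

mu_0=6/17, tau_0^2=18/17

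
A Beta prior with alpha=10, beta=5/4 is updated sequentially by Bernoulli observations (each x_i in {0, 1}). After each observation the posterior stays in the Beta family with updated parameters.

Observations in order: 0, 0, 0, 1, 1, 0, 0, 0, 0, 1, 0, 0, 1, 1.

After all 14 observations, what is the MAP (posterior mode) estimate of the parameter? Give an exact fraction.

56/93

obs 1: x=0 → posterior Beta(10, 9/4)
obs 2: x=0 → posterior Beta(10, 13/4)
obs 3: x=0 → posterior Beta(10, 17/4)
obs 4: x=1 → posterior Beta(11, 17/4)
obs 5: x=1 → posterior Beta(12, 17/4)
obs 6: x=0 → posterior Beta(12, 21/4)
obs 7: x=0 → posterior Beta(12, 25/4)
obs 8: x=0 → posterior Beta(12, 29/4)
obs 9: x=0 → posterior Beta(12, 33/4)
obs 10: x=1 → posterior Beta(13, 33/4)
obs 11: x=0 → posterior Beta(13, 37/4)
obs 12: x=0 → posterior Beta(13, 41/4)
obs 13: x=1 → posterior Beta(14, 41/4)
obs 14: x=1 → posterior Beta(15, 41/4)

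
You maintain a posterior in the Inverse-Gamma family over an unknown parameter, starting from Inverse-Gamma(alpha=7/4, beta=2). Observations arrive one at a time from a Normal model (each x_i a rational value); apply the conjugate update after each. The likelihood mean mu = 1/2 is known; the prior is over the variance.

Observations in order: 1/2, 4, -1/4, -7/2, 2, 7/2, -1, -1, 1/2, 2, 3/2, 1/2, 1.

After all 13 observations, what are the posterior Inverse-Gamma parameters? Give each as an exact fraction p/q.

alpha=33/4, beta=833/32

obs 1: x=1/2 → posterior Inverse-Gamma(9/4, 2)
obs 2: x=4 → posterior Inverse-Gamma(11/4, 65/8)
obs 3: x=-1/4 → posterior Inverse-Gamma(13/4, 269/32)
obs 4: x=-7/2 → posterior Inverse-Gamma(15/4, 525/32)
obs 5: x=2 → posterior Inverse-Gamma(17/4, 561/32)
obs 6: x=7/2 → posterior Inverse-Gamma(19/4, 705/32)
obs 7: x=-1 → posterior Inverse-Gamma(21/4, 741/32)
obs 8: x=-1 → posterior Inverse-Gamma(23/4, 777/32)
obs 9: x=1/2 → posterior Inverse-Gamma(25/4, 777/32)
obs 10: x=2 → posterior Inverse-Gamma(27/4, 813/32)
obs 11: x=3/2 → posterior Inverse-Gamma(29/4, 829/32)
obs 12: x=1/2 → posterior Inverse-Gamma(31/4, 829/32)
obs 13: x=1 → posterior Inverse-Gamma(33/4, 833/32)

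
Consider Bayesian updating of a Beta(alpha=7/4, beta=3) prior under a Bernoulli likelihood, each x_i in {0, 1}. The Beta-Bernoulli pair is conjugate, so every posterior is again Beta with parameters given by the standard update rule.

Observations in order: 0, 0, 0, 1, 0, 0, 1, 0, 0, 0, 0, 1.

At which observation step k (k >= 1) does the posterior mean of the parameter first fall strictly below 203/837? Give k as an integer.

k = 3

obs 1: x=0 → posterior Beta(7/4, 4)
obs 2: x=0 → posterior Beta(7/4, 5)
obs 3: x=0 → posterior Beta(7/4, 6)
obs 4: x=1 → posterior Beta(11/4, 6)
obs 5: x=0 → posterior Beta(11/4, 7)
obs 6: x=0 → posterior Beta(11/4, 8)
obs 7: x=1 → posterior Beta(15/4, 8)
obs 8: x=0 → posterior Beta(15/4, 9)
obs 9: x=0 → posterior Beta(15/4, 10)
obs 10: x=0 → posterior Beta(15/4, 11)
obs 11: x=0 → posterior Beta(15/4, 12)
obs 12: x=1 → posterior Beta(19/4, 12)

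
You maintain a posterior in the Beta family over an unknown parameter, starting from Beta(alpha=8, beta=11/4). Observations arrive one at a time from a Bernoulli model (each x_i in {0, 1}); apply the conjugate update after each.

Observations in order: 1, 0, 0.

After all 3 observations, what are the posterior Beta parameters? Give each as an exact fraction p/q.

obs 1: x=1 → posterior Beta(9, 11/4)
obs 2: x=0 → posterior Beta(9, 15/4)
obs 3: x=0 → posterior Beta(9, 19/4)

alpha=9, beta=19/4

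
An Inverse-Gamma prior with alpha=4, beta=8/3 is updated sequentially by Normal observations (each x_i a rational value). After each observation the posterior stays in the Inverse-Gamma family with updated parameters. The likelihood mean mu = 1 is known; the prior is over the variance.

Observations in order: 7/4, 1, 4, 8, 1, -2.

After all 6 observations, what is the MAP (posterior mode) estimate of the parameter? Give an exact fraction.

3499/768

obs 1: x=7/4 → posterior Inverse-Gamma(9/2, 283/96)
obs 2: x=1 → posterior Inverse-Gamma(5, 283/96)
obs 3: x=4 → posterior Inverse-Gamma(11/2, 715/96)
obs 4: x=8 → posterior Inverse-Gamma(6, 3067/96)
obs 5: x=1 → posterior Inverse-Gamma(13/2, 3067/96)
obs 6: x=-2 → posterior Inverse-Gamma(7, 3499/96)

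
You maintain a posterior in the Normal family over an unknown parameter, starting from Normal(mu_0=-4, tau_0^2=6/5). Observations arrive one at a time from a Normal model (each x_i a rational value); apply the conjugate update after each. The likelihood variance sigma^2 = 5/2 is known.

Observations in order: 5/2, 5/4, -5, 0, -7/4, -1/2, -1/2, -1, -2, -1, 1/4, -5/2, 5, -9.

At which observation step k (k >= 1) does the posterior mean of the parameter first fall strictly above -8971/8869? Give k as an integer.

k = 13

obs 1: x=5/2 → posterior Normal(-70/37, 30/37)
obs 2: x=5/4 → posterior Normal(-55/49, 30/49)
obs 3: x=-5 → posterior Normal(-115/61, 30/61)
obs 4: x=0 → posterior Normal(-115/73, 30/73)
obs 5: x=-7/4 → posterior Normal(-8/5, 6/17)
obs 6: x=-1/2 → posterior Normal(-142/97, 30/97)
obs 7: x=-1/2 → posterior Normal(-148/109, 30/109)
obs 8: x=-1 → posterior Normal(-160/121, 30/121)
obs 9: x=-2 → posterior Normal(-184/133, 30/133)
obs 10: x=-1 → posterior Normal(-196/145, 6/29)
obs 11: x=1/4 → posterior Normal(-193/157, 30/157)
obs 12: x=-5/2 → posterior Normal(-223/169, 30/169)
obs 13: x=5 → posterior Normal(-163/181, 30/181)
obs 14: x=-9 → posterior Normal(-271/193, 30/193)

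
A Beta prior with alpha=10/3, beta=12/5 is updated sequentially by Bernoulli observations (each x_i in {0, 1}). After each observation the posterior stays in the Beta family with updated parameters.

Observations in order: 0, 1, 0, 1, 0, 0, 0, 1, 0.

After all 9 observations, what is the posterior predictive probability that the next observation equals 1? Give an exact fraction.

obs 1: x=0 → posterior Beta(10/3, 17/5)
obs 2: x=1 → posterior Beta(13/3, 17/5)
obs 3: x=0 → posterior Beta(13/3, 22/5)
obs 4: x=1 → posterior Beta(16/3, 22/5)
obs 5: x=0 → posterior Beta(16/3, 27/5)
obs 6: x=0 → posterior Beta(16/3, 32/5)
obs 7: x=0 → posterior Beta(16/3, 37/5)
obs 8: x=1 → posterior Beta(19/3, 37/5)
obs 9: x=0 → posterior Beta(19/3, 42/5)

95/221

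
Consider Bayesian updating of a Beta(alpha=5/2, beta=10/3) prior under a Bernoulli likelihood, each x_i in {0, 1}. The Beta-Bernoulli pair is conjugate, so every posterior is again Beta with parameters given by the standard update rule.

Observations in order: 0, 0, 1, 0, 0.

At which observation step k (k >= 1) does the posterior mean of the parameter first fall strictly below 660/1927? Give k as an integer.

obs 1: x=0 → posterior Beta(5/2, 13/3)
obs 2: x=0 → posterior Beta(5/2, 16/3)
obs 3: x=1 → posterior Beta(7/2, 16/3)
obs 4: x=0 → posterior Beta(7/2, 19/3)
obs 5: x=0 → posterior Beta(7/2, 22/3)

k = 2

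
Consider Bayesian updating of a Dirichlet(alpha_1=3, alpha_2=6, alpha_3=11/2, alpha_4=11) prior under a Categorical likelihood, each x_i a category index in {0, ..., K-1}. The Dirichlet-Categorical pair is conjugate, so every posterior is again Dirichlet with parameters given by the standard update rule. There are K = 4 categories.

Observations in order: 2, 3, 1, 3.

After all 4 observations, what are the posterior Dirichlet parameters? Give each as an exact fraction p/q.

obs 1: x=2 → posterior Dirichlet(3, 6, 13/2, 11)
obs 2: x=3 → posterior Dirichlet(3, 6, 13/2, 12)
obs 3: x=1 → posterior Dirichlet(3, 7, 13/2, 12)
obs 4: x=3 → posterior Dirichlet(3, 7, 13/2, 13)

alpha_1=3, alpha_2=7, alpha_3=13/2, alpha_4=13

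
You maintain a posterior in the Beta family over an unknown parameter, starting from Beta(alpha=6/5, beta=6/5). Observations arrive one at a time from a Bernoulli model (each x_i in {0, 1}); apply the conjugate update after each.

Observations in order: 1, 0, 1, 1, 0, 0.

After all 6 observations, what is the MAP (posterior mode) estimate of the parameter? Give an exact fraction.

obs 1: x=1 → posterior Beta(11/5, 6/5)
obs 2: x=0 → posterior Beta(11/5, 11/5)
obs 3: x=1 → posterior Beta(16/5, 11/5)
obs 4: x=1 → posterior Beta(21/5, 11/5)
obs 5: x=0 → posterior Beta(21/5, 16/5)
obs 6: x=0 → posterior Beta(21/5, 21/5)

1/2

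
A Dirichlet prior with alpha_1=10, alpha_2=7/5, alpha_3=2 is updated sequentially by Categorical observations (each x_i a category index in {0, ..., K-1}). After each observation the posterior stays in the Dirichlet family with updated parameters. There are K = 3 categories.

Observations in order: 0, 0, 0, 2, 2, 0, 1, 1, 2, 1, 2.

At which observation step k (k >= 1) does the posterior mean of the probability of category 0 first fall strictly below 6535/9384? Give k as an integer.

k = 7

obs 1: x=0 → posterior Dirichlet(11, 7/5, 2)
obs 2: x=0 → posterior Dirichlet(12, 7/5, 2)
obs 3: x=0 → posterior Dirichlet(13, 7/5, 2)
obs 4: x=2 → posterior Dirichlet(13, 7/5, 3)
obs 5: x=2 → posterior Dirichlet(13, 7/5, 4)
obs 6: x=0 → posterior Dirichlet(14, 7/5, 4)
obs 7: x=1 → posterior Dirichlet(14, 12/5, 4)
obs 8: x=1 → posterior Dirichlet(14, 17/5, 4)
obs 9: x=2 → posterior Dirichlet(14, 17/5, 5)
obs 10: x=1 → posterior Dirichlet(14, 22/5, 5)
obs 11: x=2 → posterior Dirichlet(14, 22/5, 6)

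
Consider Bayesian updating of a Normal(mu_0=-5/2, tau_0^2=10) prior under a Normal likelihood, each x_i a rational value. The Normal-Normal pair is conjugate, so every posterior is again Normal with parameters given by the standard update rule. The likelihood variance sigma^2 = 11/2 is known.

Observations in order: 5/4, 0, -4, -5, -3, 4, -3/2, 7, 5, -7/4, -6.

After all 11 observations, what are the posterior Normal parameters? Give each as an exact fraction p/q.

obs 1: x=5/4 → posterior Normal(-5/62, 110/31)
obs 2: x=0 → posterior Normal(-5/102, 110/51)
obs 3: x=-4 → posterior Normal(-165/142, 110/71)
obs 4: x=-5 → posterior Normal(-365/182, 110/91)
obs 5: x=-3 → posterior Normal(-485/222, 110/111)
obs 6: x=4 → posterior Normal(-325/262, 110/131)
obs 7: x=-3/2 → posterior Normal(-385/302, 110/151)
obs 8: x=7 → posterior Normal(-35/114, 110/171)
obs 9: x=5 → posterior Normal(95/382, 110/191)
obs 10: x=-7/4 → posterior Normal(25/422, 110/211)
obs 11: x=-6 → posterior Normal(-215/462, 10/21)

mu_0=-215/462, tau_0^2=10/21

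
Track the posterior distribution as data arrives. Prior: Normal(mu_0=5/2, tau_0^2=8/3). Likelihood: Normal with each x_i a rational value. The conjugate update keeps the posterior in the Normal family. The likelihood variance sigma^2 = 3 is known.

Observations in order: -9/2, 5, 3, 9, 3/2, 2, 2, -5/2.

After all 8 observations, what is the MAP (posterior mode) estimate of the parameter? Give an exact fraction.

obs 1: x=-9/2 → posterior Normal(-27/34, 24/17)
obs 2: x=5 → posterior Normal(53/50, 24/25)
obs 3: x=3 → posterior Normal(101/66, 8/11)
obs 4: x=9 → posterior Normal(245/82, 24/41)
obs 5: x=3/2 → posterior Normal(269/98, 24/49)
obs 6: x=2 → posterior Normal(301/114, 8/19)
obs 7: x=2 → posterior Normal(333/130, 24/65)
obs 8: x=-5/2 → posterior Normal(293/146, 24/73)

293/146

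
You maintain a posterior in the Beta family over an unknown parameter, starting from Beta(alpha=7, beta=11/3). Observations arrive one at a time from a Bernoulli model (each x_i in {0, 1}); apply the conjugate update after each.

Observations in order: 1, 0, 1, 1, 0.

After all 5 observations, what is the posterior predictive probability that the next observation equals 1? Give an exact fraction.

obs 1: x=1 → posterior Beta(8, 11/3)
obs 2: x=0 → posterior Beta(8, 14/3)
obs 3: x=1 → posterior Beta(9, 14/3)
obs 4: x=1 → posterior Beta(10, 14/3)
obs 5: x=0 → posterior Beta(10, 17/3)

30/47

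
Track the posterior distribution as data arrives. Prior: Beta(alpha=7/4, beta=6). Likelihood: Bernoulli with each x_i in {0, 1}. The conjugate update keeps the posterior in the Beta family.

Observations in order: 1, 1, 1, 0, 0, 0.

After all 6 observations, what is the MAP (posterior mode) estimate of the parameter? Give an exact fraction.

obs 1: x=1 → posterior Beta(11/4, 6)
obs 2: x=1 → posterior Beta(15/4, 6)
obs 3: x=1 → posterior Beta(19/4, 6)
obs 4: x=0 → posterior Beta(19/4, 7)
obs 5: x=0 → posterior Beta(19/4, 8)
obs 6: x=0 → posterior Beta(19/4, 9)

15/47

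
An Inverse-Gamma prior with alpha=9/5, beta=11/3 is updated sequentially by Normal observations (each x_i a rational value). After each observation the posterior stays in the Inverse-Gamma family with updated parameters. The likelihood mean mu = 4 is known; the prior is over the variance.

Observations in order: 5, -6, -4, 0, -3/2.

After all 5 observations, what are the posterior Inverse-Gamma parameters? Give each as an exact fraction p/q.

alpha=43/10, beta=2623/24

obs 1: x=5 → posterior Inverse-Gamma(23/10, 25/6)
obs 2: x=-6 → posterior Inverse-Gamma(14/5, 325/6)
obs 3: x=-4 → posterior Inverse-Gamma(33/10, 517/6)
obs 4: x=0 → posterior Inverse-Gamma(19/5, 565/6)
obs 5: x=-3/2 → posterior Inverse-Gamma(43/10, 2623/24)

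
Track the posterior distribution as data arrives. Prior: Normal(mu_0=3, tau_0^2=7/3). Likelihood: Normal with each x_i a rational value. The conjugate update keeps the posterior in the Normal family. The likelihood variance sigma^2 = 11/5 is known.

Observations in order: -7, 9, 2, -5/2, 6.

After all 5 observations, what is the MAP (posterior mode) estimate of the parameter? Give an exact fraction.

obs 1: x=-7 → posterior Normal(-73/34, 77/68)
obs 2: x=9 → posterior Normal(169/103, 77/103)
obs 3: x=2 → posterior Normal(239/138, 77/138)
obs 4: x=-5/2 → posterior Normal(303/346, 77/173)
obs 5: x=6 → posterior Normal(723/416, 77/208)

723/416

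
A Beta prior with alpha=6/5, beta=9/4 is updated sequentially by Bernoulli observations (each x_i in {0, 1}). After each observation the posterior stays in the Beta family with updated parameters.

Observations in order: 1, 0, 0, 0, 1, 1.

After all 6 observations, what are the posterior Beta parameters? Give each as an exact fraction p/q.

obs 1: x=1 → posterior Beta(11/5, 9/4)
obs 2: x=0 → posterior Beta(11/5, 13/4)
obs 3: x=0 → posterior Beta(11/5, 17/4)
obs 4: x=0 → posterior Beta(11/5, 21/4)
obs 5: x=1 → posterior Beta(16/5, 21/4)
obs 6: x=1 → posterior Beta(21/5, 21/4)

alpha=21/5, beta=21/4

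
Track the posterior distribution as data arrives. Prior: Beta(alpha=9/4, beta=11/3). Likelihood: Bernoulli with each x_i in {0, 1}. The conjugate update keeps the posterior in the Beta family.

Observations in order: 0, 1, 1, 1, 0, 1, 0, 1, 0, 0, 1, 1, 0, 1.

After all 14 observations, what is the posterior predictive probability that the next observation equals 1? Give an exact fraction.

123/239

obs 1: x=0 → posterior Beta(9/4, 14/3)
obs 2: x=1 → posterior Beta(13/4, 14/3)
obs 3: x=1 → posterior Beta(17/4, 14/3)
obs 4: x=1 → posterior Beta(21/4, 14/3)
obs 5: x=0 → posterior Beta(21/4, 17/3)
obs 6: x=1 → posterior Beta(25/4, 17/3)
obs 7: x=0 → posterior Beta(25/4, 20/3)
obs 8: x=1 → posterior Beta(29/4, 20/3)
obs 9: x=0 → posterior Beta(29/4, 23/3)
obs 10: x=0 → posterior Beta(29/4, 26/3)
obs 11: x=1 → posterior Beta(33/4, 26/3)
obs 12: x=1 → posterior Beta(37/4, 26/3)
obs 13: x=0 → posterior Beta(37/4, 29/3)
obs 14: x=1 → posterior Beta(41/4, 29/3)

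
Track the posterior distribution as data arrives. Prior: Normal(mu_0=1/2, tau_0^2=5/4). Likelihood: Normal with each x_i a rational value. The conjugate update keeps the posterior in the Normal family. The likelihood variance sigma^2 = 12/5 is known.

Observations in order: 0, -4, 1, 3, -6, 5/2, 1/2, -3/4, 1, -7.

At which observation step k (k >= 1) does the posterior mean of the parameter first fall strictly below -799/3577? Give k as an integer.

k = 2

obs 1: x=0 → posterior Normal(24/73, 60/73)
obs 2: x=-4 → posterior Normal(-38/49, 30/49)
obs 3: x=1 → posterior Normal(-17/41, 20/41)
obs 4: x=3 → posterior Normal(6/37, 15/37)
obs 5: x=-6 → posterior Normal(-126/173, 60/173)
obs 6: x=5/2 → posterior Normal(-127/396, 10/33)
obs 7: x=1/2 → posterior Normal(-51/223, 60/223)
obs 8: x=-3/4 → posterior Normal(-9/32, 15/62)
obs 9: x=1 → posterior Normal(-179/1092, 20/91)
obs 10: x=-7 → posterior Normal(-879/1192, 30/149)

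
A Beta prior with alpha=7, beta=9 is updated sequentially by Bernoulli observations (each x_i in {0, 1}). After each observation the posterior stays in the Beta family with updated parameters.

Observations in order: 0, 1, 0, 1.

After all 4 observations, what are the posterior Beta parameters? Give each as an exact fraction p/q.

alpha=9, beta=11

obs 1: x=0 → posterior Beta(7, 10)
obs 2: x=1 → posterior Beta(8, 10)
obs 3: x=0 → posterior Beta(8, 11)
obs 4: x=1 → posterior Beta(9, 11)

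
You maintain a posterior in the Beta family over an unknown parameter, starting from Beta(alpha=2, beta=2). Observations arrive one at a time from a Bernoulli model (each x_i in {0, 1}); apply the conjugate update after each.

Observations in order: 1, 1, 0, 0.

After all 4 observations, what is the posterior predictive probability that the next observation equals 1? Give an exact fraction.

obs 1: x=1 → posterior Beta(3, 2)
obs 2: x=1 → posterior Beta(4, 2)
obs 3: x=0 → posterior Beta(4, 3)
obs 4: x=0 → posterior Beta(4, 4)

1/2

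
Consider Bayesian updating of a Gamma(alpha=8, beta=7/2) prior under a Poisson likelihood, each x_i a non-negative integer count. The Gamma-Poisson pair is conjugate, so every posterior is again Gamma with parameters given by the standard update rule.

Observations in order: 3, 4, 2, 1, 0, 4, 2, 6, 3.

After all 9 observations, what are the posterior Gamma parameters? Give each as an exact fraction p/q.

alpha=33, beta=25/2

obs 1: x=3 → posterior Gamma(11, 9/2)
obs 2: x=4 → posterior Gamma(15, 11/2)
obs 3: x=2 → posterior Gamma(17, 13/2)
obs 4: x=1 → posterior Gamma(18, 15/2)
obs 5: x=0 → posterior Gamma(18, 17/2)
obs 6: x=4 → posterior Gamma(22, 19/2)
obs 7: x=2 → posterior Gamma(24, 21/2)
obs 8: x=6 → posterior Gamma(30, 23/2)
obs 9: x=3 → posterior Gamma(33, 25/2)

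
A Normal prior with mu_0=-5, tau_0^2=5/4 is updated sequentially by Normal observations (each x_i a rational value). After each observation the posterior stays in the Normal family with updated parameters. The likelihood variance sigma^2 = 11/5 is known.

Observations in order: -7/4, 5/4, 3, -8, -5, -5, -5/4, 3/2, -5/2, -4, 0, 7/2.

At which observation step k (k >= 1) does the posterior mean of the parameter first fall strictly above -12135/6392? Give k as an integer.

k = 3

obs 1: x=-7/4 → posterior Normal(-1055/276, 55/69)
obs 2: x=5/4 → posterior Normal(-465/188, 55/94)
obs 3: x=3 → posterior Normal(-45/34, 55/119)
obs 4: x=-8 → posterior Normal(-715/288, 55/144)
obs 5: x=-5 → posterior Normal(-965/338, 55/169)
obs 6: x=-5 → posterior Normal(-1215/388, 55/194)
obs 7: x=-5/4 → posterior Normal(-35/12, 55/219)
obs 8: x=3/2 → posterior Normal(-2405/976, 55/244)
obs 9: x=-5/2 → posterior Normal(-2655/1076, 55/269)
obs 10: x=-4 → posterior Normal(-3055/1176, 55/294)
obs 11: x=0 → posterior Normal(-3055/1276, 5/29)
obs 12: x=7/2 → posterior Normal(-2705/1376, 55/344)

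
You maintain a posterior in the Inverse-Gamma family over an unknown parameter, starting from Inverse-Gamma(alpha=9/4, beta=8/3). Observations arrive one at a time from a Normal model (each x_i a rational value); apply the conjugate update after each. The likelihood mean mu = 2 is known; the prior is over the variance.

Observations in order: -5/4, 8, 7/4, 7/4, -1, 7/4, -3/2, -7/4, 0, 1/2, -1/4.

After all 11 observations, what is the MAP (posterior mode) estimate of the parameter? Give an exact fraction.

2369/420

obs 1: x=-5/4 → posterior Inverse-Gamma(11/4, 763/96)
obs 2: x=8 → posterior Inverse-Gamma(13/4, 2491/96)
obs 3: x=7/4 → posterior Inverse-Gamma(15/4, 1247/48)
obs 4: x=7/4 → posterior Inverse-Gamma(17/4, 2497/96)
obs 5: x=-1 → posterior Inverse-Gamma(19/4, 2929/96)
obs 6: x=7/4 → posterior Inverse-Gamma(21/4, 733/24)
obs 7: x=-3/2 → posterior Inverse-Gamma(23/4, 110/3)
obs 8: x=-7/4 → posterior Inverse-Gamma(25/4, 4195/96)
obs 9: x=0 → posterior Inverse-Gamma(27/4, 4387/96)
obs 10: x=1/2 → posterior Inverse-Gamma(29/4, 4495/96)
obs 11: x=-1/4 → posterior Inverse-Gamma(31/4, 2369/48)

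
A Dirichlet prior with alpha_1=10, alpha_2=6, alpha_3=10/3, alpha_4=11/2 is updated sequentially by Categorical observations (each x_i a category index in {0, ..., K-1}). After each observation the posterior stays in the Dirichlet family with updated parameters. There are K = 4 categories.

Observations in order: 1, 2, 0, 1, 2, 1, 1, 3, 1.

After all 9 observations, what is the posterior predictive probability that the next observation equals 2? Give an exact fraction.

32/203

obs 1: x=1 → posterior Dirichlet(10, 7, 10/3, 11/2)
obs 2: x=2 → posterior Dirichlet(10, 7, 13/3, 11/2)
obs 3: x=0 → posterior Dirichlet(11, 7, 13/3, 11/2)
obs 4: x=1 → posterior Dirichlet(11, 8, 13/3, 11/2)
obs 5: x=2 → posterior Dirichlet(11, 8, 16/3, 11/2)
obs 6: x=1 → posterior Dirichlet(11, 9, 16/3, 11/2)
obs 7: x=1 → posterior Dirichlet(11, 10, 16/3, 11/2)
obs 8: x=3 → posterior Dirichlet(11, 10, 16/3, 13/2)
obs 9: x=1 → posterior Dirichlet(11, 11, 16/3, 13/2)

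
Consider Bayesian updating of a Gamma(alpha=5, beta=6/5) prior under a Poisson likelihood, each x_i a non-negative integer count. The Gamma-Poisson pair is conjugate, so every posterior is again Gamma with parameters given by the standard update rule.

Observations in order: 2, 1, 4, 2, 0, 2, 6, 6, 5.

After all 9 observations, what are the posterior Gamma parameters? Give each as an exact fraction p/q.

alpha=33, beta=51/5

obs 1: x=2 → posterior Gamma(7, 11/5)
obs 2: x=1 → posterior Gamma(8, 16/5)
obs 3: x=4 → posterior Gamma(12, 21/5)
obs 4: x=2 → posterior Gamma(14, 26/5)
obs 5: x=0 → posterior Gamma(14, 31/5)
obs 6: x=2 → posterior Gamma(16, 36/5)
obs 7: x=6 → posterior Gamma(22, 41/5)
obs 8: x=6 → posterior Gamma(28, 46/5)
obs 9: x=5 → posterior Gamma(33, 51/5)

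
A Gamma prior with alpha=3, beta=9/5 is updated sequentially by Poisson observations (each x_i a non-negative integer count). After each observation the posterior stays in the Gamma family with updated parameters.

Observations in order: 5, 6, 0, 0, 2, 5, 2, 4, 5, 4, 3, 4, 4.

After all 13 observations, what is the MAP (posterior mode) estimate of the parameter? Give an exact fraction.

obs 1: x=5 → posterior Gamma(8, 14/5)
obs 2: x=6 → posterior Gamma(14, 19/5)
obs 3: x=0 → posterior Gamma(14, 24/5)
obs 4: x=0 → posterior Gamma(14, 29/5)
obs 5: x=2 → posterior Gamma(16, 34/5)
obs 6: x=5 → posterior Gamma(21, 39/5)
obs 7: x=2 → posterior Gamma(23, 44/5)
obs 8: x=4 → posterior Gamma(27, 49/5)
obs 9: x=5 → posterior Gamma(32, 54/5)
obs 10: x=4 → posterior Gamma(36, 59/5)
obs 11: x=3 → posterior Gamma(39, 64/5)
obs 12: x=4 → posterior Gamma(43, 69/5)
obs 13: x=4 → posterior Gamma(47, 74/5)

115/37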